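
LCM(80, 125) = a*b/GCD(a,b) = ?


GCD(80, 125) = 5
LCM = 80*125/5 = 10000/5 = 2000

LCM = 2000


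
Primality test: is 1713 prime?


1713 / 3 = 571 (exact division)
1713 is NOT prime.

No, 1713 is not prime


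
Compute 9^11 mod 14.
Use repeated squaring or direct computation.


9^1 mod 14 = 9
9^2 mod 14 = 11
9^3 mod 14 = 1
9^4 mod 14 = 9
9^5 mod 14 = 11
9^6 mod 14 = 1
9^7 mod 14 = 9
9^8 mod 14 = 11
9^9 mod 14 = 1
9^10 mod 14 = 9
9^11 mod 14 = 11


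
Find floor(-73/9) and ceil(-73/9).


-73/9 = -8.1111
floor = -9
ceil = -8

floor = -9, ceil = -8


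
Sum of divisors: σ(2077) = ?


Divisors of 2077: 1, 31, 67, 2077
Sum = 1 + 31 + 67 + 2077 = 2176

σ(2077) = 2176


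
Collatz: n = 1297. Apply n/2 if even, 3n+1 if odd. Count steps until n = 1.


1297 → 3892 → 1946 → 973 → 2920 → 1460 → 730 → 365 → 1096 → 548 → 274 → 137 → 412 → 206 → 103 → 310 → 155 → 466 → 233 → 700 → 350 → 175 → 526 → 263 → 790 → 395 → 1186 → 593 → 1780 → 890 → 445 → 1336 → 668 → 334 → 167 → 502 → 251 → 754 → 377 → 1132 → 566 → 283 → 850 → 425 → 1276 → 638 → 319 → 958 → 479 → 1438 → 719 → 2158 → 1079 → 3238 → 1619 → 4858 → 2429 → 7288 → 3644 → 1822 → 911 → 2734 → 1367 → 4102 → 2051 → 6154 → 3077 → 9232 → 4616 → 2308 → 1154 → 577 → 1732 → 866 → 433 → 1300 → 650 → 325 → 976 → 488 → 244 → 122 → 61 → 184 → 92 → 46 → 23 → 70 → 35 → 106 → 53 → 160 → 80 → 40 → 20 → 10 → 5 → 16 → 8 → 4 → 2 → 1
Total steps = 101

101 steps


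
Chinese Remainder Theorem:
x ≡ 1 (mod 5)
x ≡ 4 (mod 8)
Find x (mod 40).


M = 5*8 = 40
M1 = M/5 = 8, M2 = M/8 = 5
M1^(-1) mod 5 = 2, M2^(-1) mod 8 = 5
x = 1*8*2 + 4*5*5 = 116
116 mod 40 = 36
Check: 36 mod 5 = 1 ✓, 36 mod 8 = 4 ✓

x ≡ 36 (mod 40)


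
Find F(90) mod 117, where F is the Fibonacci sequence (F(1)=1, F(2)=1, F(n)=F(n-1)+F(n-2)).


F(k) mod 117 for k=1..90:
1, 1, 2, 3, 5, 8, 13, 21, 34, 55, 89, 27, 116, 26, 25, 51, 76, 10, 86, 96, 65, 44, 109, 36, 28, 64, 92, 39, 14, 53, 67, 3, 70, 73, 26, 99, 8, 107, 115, 105, 103, 91, 77, 51, 11, 62, 73, 18, 91, 109, 83, 75, 41, 116, 40, 39, 79, 1, 80, 81, 44, 8, 52, 60, 112, 55, 50, 105, 38, 26, 64, 90, 37, 10, 47, 57, 104, 44, 31, 75, 106, 64, 53, 0, 53, 53, 106, 42, 31, 73
F(90) mod 117 = 73


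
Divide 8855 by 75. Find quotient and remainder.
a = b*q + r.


8855 = 75 * 118 + 5
Check: 8850 + 5 = 8855

q = 118, r = 5


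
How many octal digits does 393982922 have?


393982922 in base 8 = 2736731712
Number of digits = 10

10 digits (base 8)


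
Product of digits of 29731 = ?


2 × 9 × 7 × 3 × 1 = 378


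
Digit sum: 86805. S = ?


8 + 6 + 8 + 0 + 5 = 27


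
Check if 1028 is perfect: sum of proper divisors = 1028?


Proper divisors of 1028: 1, 2, 4, 257, 514
Sum = 1 + 2 + 4 + 257 + 514 = 778

No, 1028 is not perfect (778 ≠ 1028)


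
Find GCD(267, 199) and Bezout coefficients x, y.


Tabular extended Euclidean (each row: r = 267*s + 199*t):
r=267, s=1, t=0
r=199, s=0, t=1
q=1: r=68, s=1, t=-1   [267*(1) + 199*(-1) = 68]
q=2: r=63, s=-2, t=3   [267*(-2) + 199*(3) = 63]
q=1: r=5, s=3, t=-4   [267*(3) + 199*(-4) = 5]
q=12: r=3, s=-38, t=51   [267*(-38) + 199*(51) = 3]
q=1: r=2, s=41, t=-55   [267*(41) + 199*(-55) = 2]
q=1: r=1, s=-79, t=106   [267*(-79) + 199*(106) = 1]
q=2: r=0, s=199, t=-267   [267*(199) + 199*(-267) = 0]
GCD = 1; from the row with r=1: x=-79, y=106
Check: 267*(-79) + 199*(106) = -21093 + 21094 = 1

GCD = 1, x = -79, y = 106


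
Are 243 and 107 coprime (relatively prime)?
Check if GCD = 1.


Euclidean algorithm:
243 = 2 * 107 + 29
107 = 3 * 29 + 20
29 = 1 * 20 + 9
20 = 2 * 9 + 2
9 = 4 * 2 + 1
2 = 2 * 1 + 0
GCD(243, 107) = 1

Yes, coprime (GCD = 1)


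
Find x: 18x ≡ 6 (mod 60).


GCD(18, 60) = 6 divides 6
Divide: 3x ≡ 1 (mod 10)
x ≡ 7 (mod 10)


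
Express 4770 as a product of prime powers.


4770 / 2 = 2385
2385 / 3 = 795
795 / 3 = 265
265 / 5 = 53
53 / 53 = 1
4770 = 2 × 3^2 × 5 × 53


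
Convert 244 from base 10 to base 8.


244 (base 10) = 244 (decimal)
244 (decimal) = 364 (base 8)


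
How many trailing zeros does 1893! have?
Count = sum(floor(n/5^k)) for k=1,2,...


floor(1893/5) = 378
floor(1893/25) = 75
floor(1893/125) = 15
floor(1893/625) = 3
Total = 471

471 trailing zeros


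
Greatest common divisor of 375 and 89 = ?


375 = 4 * 89 + 19
89 = 4 * 19 + 13
19 = 1 * 13 + 6
13 = 2 * 6 + 1
6 = 6 * 1 + 0
GCD = 1


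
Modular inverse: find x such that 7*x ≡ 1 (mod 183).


Use the extended Euclidean algorithm on (183, 7); each row r = 183*s + 7*t:
r=183, s=1, t=0
r=7, s=0, t=1
q=26: r=1, s=1, t=-26   [183*(1) + 7*(-26) = 1]
q=7: r=0, s=-7, t=183   [183*(-7) + 7*(183) = 0]
GCD = 1 with t = -26, so 7*(-26) ≡ 1 (mod 183)
Inverse = -26 mod 183 = 157
Check: 7 * 157 = 1099 ≡ 1 (mod 183)

7^(-1) ≡ 157 (mod 183)


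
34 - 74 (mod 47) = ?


34 - 74 = -40
-40 mod 47 = 7


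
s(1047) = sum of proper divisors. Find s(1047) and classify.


Proper divisors: 1, 3, 349
Sum = 1 + 3 + 349 = 353
353 < 1047 → deficient

s(1047) = 353 (deficient)


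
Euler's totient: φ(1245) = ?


1245 = 3 × 5 × 83
Prime factors: 3, 5, 83
φ(1245) = 1245 × (1-1/3) × (1-1/5) × (1-1/83)
= 1245 × 2/3 × 4/5 × 82/83 = 656

φ(1245) = 656


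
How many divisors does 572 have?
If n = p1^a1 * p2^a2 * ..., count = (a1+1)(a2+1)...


572 = 2^2 × 11^1 × 13^1
d(572) = (2+1) × (1+1) × (1+1) = 12

12 divisors


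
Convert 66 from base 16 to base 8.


66 (base 16) = 102 (decimal)
102 (decimal) = 146 (base 8)


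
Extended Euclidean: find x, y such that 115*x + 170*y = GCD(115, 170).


Tabular extended Euclidean (each row: r = 115*s + 170*t):
r=115, s=1, t=0
r=170, s=0, t=1
q=0: r=115, s=1, t=0   [115*(1) + 170*(0) = 115]
q=1: r=55, s=-1, t=1   [115*(-1) + 170*(1) = 55]
q=2: r=5, s=3, t=-2   [115*(3) + 170*(-2) = 5]
q=11: r=0, s=-34, t=23   [115*(-34) + 170*(23) = 0]
GCD = 5; from the row with r=5: x=3, y=-2
Check: 115*(3) + 170*(-2) = 345 - 340 = 5

GCD = 5, x = 3, y = -2


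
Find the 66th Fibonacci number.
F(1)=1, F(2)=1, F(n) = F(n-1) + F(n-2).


Sequence: 1, 1, 2, 3, 5, 8, 13, 21, 34, 55, 89, 144, 233, 377, 610, 987, 1597, 2584, 4181, 6765, 10946, 17711, 28657, 46368, 75025, 121393, 196418, 317811, 514229, 832040, 1346269, 2178309, 3524578, 5702887, 9227465, 14930352, 24157817, 39088169, 63245986, 102334155, 165580141, 267914296, 433494437, 701408733, 1134903170, 1836311903, 2971215073, 4807526976, 7778742049, 12586269025, 20365011074, 32951280099, 53316291173, 86267571272, 139583862445, 225851433717, 365435296162, 591286729879, 956722026041, 1548008755920, 2504730781961, 4052739537881, 6557470319842, 10610209857723, 17167680177565, 27777890035288
F(66) = 27777890035288


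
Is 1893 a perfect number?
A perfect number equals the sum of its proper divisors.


Proper divisors of 1893: 1, 3, 631
Sum = 1 + 3 + 631 = 635

No, 1893 is not perfect (635 ≠ 1893)


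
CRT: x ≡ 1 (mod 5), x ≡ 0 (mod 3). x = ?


M = 5*3 = 15
M1 = M/5 = 3, M2 = M/3 = 5
M1^(-1) mod 5 = 2, M2^(-1) mod 3 = 2
x = 1*3*2 + 0*5*2 = 6
6 mod 15 = 6
Check: 6 mod 5 = 1 ✓, 6 mod 3 = 0 ✓

x ≡ 6 (mod 15)


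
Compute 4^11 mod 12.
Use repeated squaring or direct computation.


4^1 mod 12 = 4
4^2 mod 12 = 4
4^3 mod 12 = 4
4^4 mod 12 = 4
4^5 mod 12 = 4
4^6 mod 12 = 4
4^7 mod 12 = 4
4^8 mod 12 = 4
4^9 mod 12 = 4
4^10 mod 12 = 4
4^11 mod 12 = 4


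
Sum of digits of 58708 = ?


5 + 8 + 7 + 0 + 8 = 28


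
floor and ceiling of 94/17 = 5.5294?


94/17 = 5.5294
floor = 5
ceil = 6

floor = 5, ceil = 6


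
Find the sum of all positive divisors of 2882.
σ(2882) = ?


Divisors of 2882: 1, 2, 11, 22, 131, 262, 1441, 2882
Sum = 1 + 2 + 11 + 22 + 131 + 262 + 1441 + 2882 = 4752

σ(2882) = 4752


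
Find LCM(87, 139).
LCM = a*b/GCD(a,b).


GCD(87, 139) = 1
LCM = 87*139/1 = 12093/1 = 12093

LCM = 12093


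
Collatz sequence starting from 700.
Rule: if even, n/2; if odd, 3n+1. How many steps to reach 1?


700 → 350 → 175 → 526 → 263 → 790 → 395 → 1186 → 593 → 1780 → 890 → 445 → 1336 → 668 → 334 → 167 → 502 → 251 → 754 → 377 → 1132 → 566 → 283 → 850 → 425 → 1276 → 638 → 319 → 958 → 479 → 1438 → 719 → 2158 → 1079 → 3238 → 1619 → 4858 → 2429 → 7288 → 3644 → 1822 → 911 → 2734 → 1367 → 4102 → 2051 → 6154 → 3077 → 9232 → 4616 → 2308 → 1154 → 577 → 1732 → 866 → 433 → 1300 → 650 → 325 → 976 → 488 → 244 → 122 → 61 → 184 → 92 → 46 → 23 → 70 → 35 → 106 → 53 → 160 → 80 → 40 → 20 → 10 → 5 → 16 → 8 → 4 → 2 → 1
Total steps = 82

82 steps


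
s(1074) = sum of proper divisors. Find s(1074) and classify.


Proper divisors: 1, 2, 3, 6, 179, 358, 537
Sum = 1 + 2 + 3 + 6 + 179 + 358 + 537 = 1086
1086 > 1074 → abundant

s(1074) = 1086 (abundant)


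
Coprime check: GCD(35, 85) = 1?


Euclidean algorithm:
85 = 2 * 35 + 15
35 = 2 * 15 + 5
15 = 3 * 5 + 0
GCD(35, 85) = 5

No, not coprime (GCD = 5)


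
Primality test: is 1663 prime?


Check divisors up to sqrt(1663) = 40.7799
No divisors found.
1663 is prime.

Yes, 1663 is prime


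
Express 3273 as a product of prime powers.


3273 / 3 = 1091
1091 / 1091 = 1
3273 = 3 × 1091


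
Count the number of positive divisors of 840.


840 = 2^3 × 3^1 × 5^1 × 7^1
d(840) = (3+1) × (1+1) × (1+1) × (1+1) = 32

32 divisors


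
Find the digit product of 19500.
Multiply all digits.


1 × 9 × 5 × 0 × 0 = 0


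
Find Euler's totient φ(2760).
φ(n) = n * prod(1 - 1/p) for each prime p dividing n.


2760 = 2^3 × 3 × 5 × 23
Prime factors: 2, 3, 5, 23
φ(2760) = 2760 × (1-1/2) × (1-1/3) × (1-1/5) × (1-1/23)
= 2760 × 1/2 × 2/3 × 4/5 × 22/23 = 704

φ(2760) = 704


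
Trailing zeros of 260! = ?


floor(260/5) = 52
floor(260/25) = 10
floor(260/125) = 2
Total = 64

64 trailing zeros


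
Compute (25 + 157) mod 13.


25 + 157 = 182
182 mod 13 = 0


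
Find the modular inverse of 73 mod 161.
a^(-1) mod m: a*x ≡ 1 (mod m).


Use the extended Euclidean algorithm on (161, 73); each row r = 161*s + 73*t:
r=161, s=1, t=0
r=73, s=0, t=1
q=2: r=15, s=1, t=-2   [161*(1) + 73*(-2) = 15]
q=4: r=13, s=-4, t=9   [161*(-4) + 73*(9) = 13]
q=1: r=2, s=5, t=-11   [161*(5) + 73*(-11) = 2]
q=6: r=1, s=-34, t=75   [161*(-34) + 73*(75) = 1]
q=2: r=0, s=73, t=-161   [161*(73) + 73*(-161) = 0]
GCD = 1 with t = 75, so 73*(75) ≡ 1 (mod 161)
Inverse = 75 mod 161 = 75
Check: 73 * 75 = 5475 ≡ 1 (mod 161)

73^(-1) ≡ 75 (mod 161)


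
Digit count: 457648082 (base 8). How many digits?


457648082 in base 8 = 3321623722
Number of digits = 10

10 digits (base 8)


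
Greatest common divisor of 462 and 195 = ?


462 = 2 * 195 + 72
195 = 2 * 72 + 51
72 = 1 * 51 + 21
51 = 2 * 21 + 9
21 = 2 * 9 + 3
9 = 3 * 3 + 0
GCD = 3


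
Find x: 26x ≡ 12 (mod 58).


GCD(26, 58) = 2 divides 12
Divide: 13x ≡ 6 (mod 29)
x ≡ 25 (mod 29)


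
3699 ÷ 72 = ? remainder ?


3699 = 72 * 51 + 27
Check: 3672 + 27 = 3699

q = 51, r = 27


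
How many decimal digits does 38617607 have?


38617607 has 8 digits in base 10
floor(log10(38617607)) + 1 = floor(7.5868) + 1 = 8

8 digits (base 10)


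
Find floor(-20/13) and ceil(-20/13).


-20/13 = -1.5385
floor = -2
ceil = -1

floor = -2, ceil = -1


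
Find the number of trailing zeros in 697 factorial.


floor(697/5) = 139
floor(697/25) = 27
floor(697/125) = 5
floor(697/625) = 1
Total = 172

172 trailing zeros


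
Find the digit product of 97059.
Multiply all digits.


9 × 7 × 0 × 5 × 9 = 0


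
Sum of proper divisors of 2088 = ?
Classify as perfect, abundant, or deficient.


Proper divisors: 1, 2, 3, 4, 6, 8, 9, 12, 18, 24, 29, 36, 58, 72, 87, 116, 174, 232, 261, 348, 522, 696, 1044
Sum = 1 + 2 + 3 + 4 + 6 + 8 + 9 + 12 + 18 + 24 + 29 + 36 + 58 + 72 + 87 + 116 + 174 + 232 + 261 + 348 + 522 + 696 + 1044 = 3762
3762 > 2088 → abundant

s(2088) = 3762 (abundant)


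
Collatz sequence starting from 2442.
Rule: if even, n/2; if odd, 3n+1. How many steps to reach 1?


2442 → 1221 → 3664 → 1832 → 916 → 458 → 229 → 688 → 344 → 172 → 86 → 43 → 130 → 65 → 196 → 98 → 49 → 148 → 74 → 37 → 112 → 56 → 28 → 14 → 7 → 22 → 11 → 34 → 17 → 52 → 26 → 13 → 40 → 20 → 10 → 5 → 16 → 8 → 4 → 2 → 1
Total steps = 40

40 steps


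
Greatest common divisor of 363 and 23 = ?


363 = 15 * 23 + 18
23 = 1 * 18 + 5
18 = 3 * 5 + 3
5 = 1 * 3 + 2
3 = 1 * 2 + 1
2 = 2 * 1 + 0
GCD = 1


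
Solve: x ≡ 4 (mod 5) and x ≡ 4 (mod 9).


M = 5*9 = 45
M1 = M/5 = 9, M2 = M/9 = 5
M1^(-1) mod 5 = 4, M2^(-1) mod 9 = 2
x = 4*9*4 + 4*5*2 = 184
184 mod 45 = 4
Check: 4 mod 5 = 4 ✓, 4 mod 9 = 4 ✓

x ≡ 4 (mod 45)


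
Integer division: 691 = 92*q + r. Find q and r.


691 = 92 * 7 + 47
Check: 644 + 47 = 691

q = 7, r = 47


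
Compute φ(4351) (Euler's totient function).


4351 = 19 × 229
Prime factors: 19, 229
φ(4351) = 4351 × (1-1/19) × (1-1/229)
= 4351 × 18/19 × 228/229 = 4104

φ(4351) = 4104


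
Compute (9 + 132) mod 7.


9 + 132 = 141
141 mod 7 = 1


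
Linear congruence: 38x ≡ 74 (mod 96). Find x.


GCD(38, 96) = 2 divides 74
Divide: 19x ≡ 37 (mod 48)
x ≡ 7 (mod 48)


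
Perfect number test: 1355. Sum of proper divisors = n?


Proper divisors of 1355: 1, 5, 271
Sum = 1 + 5 + 271 = 277

No, 1355 is not perfect (277 ≠ 1355)


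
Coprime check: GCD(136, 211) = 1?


Euclidean algorithm:
211 = 1 * 136 + 75
136 = 1 * 75 + 61
75 = 1 * 61 + 14
61 = 4 * 14 + 5
14 = 2 * 5 + 4
5 = 1 * 4 + 1
4 = 4 * 1 + 0
GCD(136, 211) = 1

Yes, coprime (GCD = 1)


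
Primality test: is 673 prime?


Check divisors up to sqrt(673) = 25.9422
No divisors found.
673 is prime.

Yes, 673 is prime


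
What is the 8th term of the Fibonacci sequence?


Sequence: 1, 1, 2, 3, 5, 8, 13, 21
F(8) = 21


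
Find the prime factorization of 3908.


3908 / 2 = 1954
1954 / 2 = 977
977 / 977 = 1
3908 = 2^2 × 977


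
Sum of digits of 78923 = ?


7 + 8 + 9 + 2 + 3 = 29


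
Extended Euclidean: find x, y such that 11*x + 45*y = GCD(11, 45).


Tabular extended Euclidean (each row: r = 11*s + 45*t):
r=11, s=1, t=0
r=45, s=0, t=1
q=0: r=11, s=1, t=0   [11*(1) + 45*(0) = 11]
q=4: r=1, s=-4, t=1   [11*(-4) + 45*(1) = 1]
q=11: r=0, s=45, t=-11   [11*(45) + 45*(-11) = 0]
GCD = 1; from the row with r=1: x=-4, y=1
Check: 11*(-4) + 45*(1) = -44 + 45 = 1

GCD = 1, x = -4, y = 1


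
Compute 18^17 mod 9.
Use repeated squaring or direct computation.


18^1 mod 9 = 0
18^2 mod 9 = 0
18^3 mod 9 = 0
18^4 mod 9 = 0
18^5 mod 9 = 0
18^6 mod 9 = 0
18^7 mod 9 = 0
18^8 mod 9 = 0
18^9 mod 9 = 0
18^10 mod 9 = 0
18^11 mod 9 = 0
18^12 mod 9 = 0
18^13 mod 9 = 0
18^14 mod 9 = 0
18^15 mod 9 = 0
18^16 mod 9 = 0
18^17 mod 9 = 0


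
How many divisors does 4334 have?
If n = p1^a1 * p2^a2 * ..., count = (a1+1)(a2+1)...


4334 = 2^1 × 11^1 × 197^1
d(4334) = (1+1) × (1+1) × (1+1) = 8

8 divisors


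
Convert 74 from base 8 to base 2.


74 (base 8) = 60 (decimal)
60 (decimal) = 111100 (base 2)


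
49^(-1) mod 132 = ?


Use the extended Euclidean algorithm on (132, 49); each row r = 132*s + 49*t:
r=132, s=1, t=0
r=49, s=0, t=1
q=2: r=34, s=1, t=-2   [132*(1) + 49*(-2) = 34]
q=1: r=15, s=-1, t=3   [132*(-1) + 49*(3) = 15]
q=2: r=4, s=3, t=-8   [132*(3) + 49*(-8) = 4]
q=3: r=3, s=-10, t=27   [132*(-10) + 49*(27) = 3]
q=1: r=1, s=13, t=-35   [132*(13) + 49*(-35) = 1]
q=3: r=0, s=-49, t=132   [132*(-49) + 49*(132) = 0]
GCD = 1 with t = -35, so 49*(-35) ≡ 1 (mod 132)
Inverse = -35 mod 132 = 97
Check: 49 * 97 = 4753 ≡ 1 (mod 132)

49^(-1) ≡ 97 (mod 132)


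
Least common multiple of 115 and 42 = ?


GCD(115, 42) = 1
LCM = 115*42/1 = 4830/1 = 4830

LCM = 4830


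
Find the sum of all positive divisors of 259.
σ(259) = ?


Divisors of 259: 1, 7, 37, 259
Sum = 1 + 7 + 37 + 259 = 304

σ(259) = 304


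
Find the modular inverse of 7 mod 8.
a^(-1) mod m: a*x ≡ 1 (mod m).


Use the extended Euclidean algorithm on (8, 7); each row r = 8*s + 7*t:
r=8, s=1, t=0
r=7, s=0, t=1
q=1: r=1, s=1, t=-1   [8*(1) + 7*(-1) = 1]
q=7: r=0, s=-7, t=8   [8*(-7) + 7*(8) = 0]
GCD = 1 with t = -1, so 7*(-1) ≡ 1 (mod 8)
Inverse = -1 mod 8 = 7
Check: 7 * 7 = 49 ≡ 1 (mod 8)

7^(-1) ≡ 7 (mod 8)


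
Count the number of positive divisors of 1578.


1578 = 2^1 × 3^1 × 263^1
d(1578) = (1+1) × (1+1) × (1+1) = 8

8 divisors


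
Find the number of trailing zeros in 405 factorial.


floor(405/5) = 81
floor(405/25) = 16
floor(405/125) = 3
Total = 100

100 trailing zeros


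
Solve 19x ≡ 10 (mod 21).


GCD(19, 21) = 1, unique solution
a^(-1) mod 21 = 10
x = 10 * 10 mod 21 = 16

x ≡ 16 (mod 21)


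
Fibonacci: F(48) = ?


Sequence: 1, 1, 2, 3, 5, 8, 13, 21, 34, 55, 89, 144, 233, 377, 610, 987, 1597, 2584, 4181, 6765, 10946, 17711, 28657, 46368, 75025, 121393, 196418, 317811, 514229, 832040, 1346269, 2178309, 3524578, 5702887, 9227465, 14930352, 24157817, 39088169, 63245986, 102334155, 165580141, 267914296, 433494437, 701408733, 1134903170, 1836311903, 2971215073, 4807526976
F(48) = 4807526976


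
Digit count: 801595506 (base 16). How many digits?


801595506 in base 16 = 2FC76072
Number of digits = 8

8 digits (base 16)


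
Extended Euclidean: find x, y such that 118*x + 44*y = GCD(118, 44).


Tabular extended Euclidean (each row: r = 118*s + 44*t):
r=118, s=1, t=0
r=44, s=0, t=1
q=2: r=30, s=1, t=-2   [118*(1) + 44*(-2) = 30]
q=1: r=14, s=-1, t=3   [118*(-1) + 44*(3) = 14]
q=2: r=2, s=3, t=-8   [118*(3) + 44*(-8) = 2]
q=7: r=0, s=-22, t=59   [118*(-22) + 44*(59) = 0]
GCD = 2; from the row with r=2: x=3, y=-8
Check: 118*(3) + 44*(-8) = 354 - 352 = 2

GCD = 2, x = 3, y = -8


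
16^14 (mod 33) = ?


16^1 mod 33 = 16
16^2 mod 33 = 25
16^3 mod 33 = 4
16^4 mod 33 = 31
16^5 mod 33 = 1
16^6 mod 33 = 16
16^7 mod 33 = 25
16^8 mod 33 = 4
16^9 mod 33 = 31
16^10 mod 33 = 1
16^11 mod 33 = 16
16^12 mod 33 = 25
16^13 mod 33 = 4
16^14 mod 33 = 31


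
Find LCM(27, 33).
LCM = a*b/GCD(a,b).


GCD(27, 33) = 3
LCM = 27*33/3 = 891/3 = 297

LCM = 297


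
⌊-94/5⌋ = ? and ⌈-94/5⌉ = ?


-94/5 = -18.8000
floor = -19
ceil = -18

floor = -19, ceil = -18


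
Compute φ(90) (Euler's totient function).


90 = 2 × 3^2 × 5
Prime factors: 2, 3, 5
φ(90) = 90 × (1-1/2) × (1-1/3) × (1-1/5)
= 90 × 1/2 × 2/3 × 4/5 = 24

φ(90) = 24


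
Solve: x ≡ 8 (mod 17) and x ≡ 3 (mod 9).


M = 17*9 = 153
M1 = M/17 = 9, M2 = M/9 = 17
M1^(-1) mod 17 = 2, M2^(-1) mod 9 = 8
x = 8*9*2 + 3*17*8 = 552
552 mod 153 = 93
Check: 93 mod 17 = 8 ✓, 93 mod 9 = 3 ✓

x ≡ 93 (mod 153)


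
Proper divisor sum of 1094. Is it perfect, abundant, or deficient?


Proper divisors: 1, 2, 547
Sum = 1 + 2 + 547 = 550
550 < 1094 → deficient

s(1094) = 550 (deficient)


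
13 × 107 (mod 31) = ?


13 × 107 = 1391
1391 mod 31 = 27


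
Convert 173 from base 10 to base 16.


173 (base 10) = 173 (decimal)
173 (decimal) = AD (base 16)


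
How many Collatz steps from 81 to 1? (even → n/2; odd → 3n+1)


81 → 244 → 122 → 61 → 184 → 92 → 46 → 23 → 70 → 35 → 106 → 53 → 160 → 80 → 40 → 20 → 10 → 5 → 16 → 8 → 4 → 2 → 1
Total steps = 22

22 steps


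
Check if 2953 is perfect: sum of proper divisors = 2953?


Proper divisors of 2953: 1
Sum = 1 = 1

No, 2953 is not perfect (1 ≠ 2953)


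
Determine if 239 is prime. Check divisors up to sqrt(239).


Check divisors up to sqrt(239) = 15.4596
No divisors found.
239 is prime.

Yes, 239 is prime


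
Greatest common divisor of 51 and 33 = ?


51 = 1 * 33 + 18
33 = 1 * 18 + 15
18 = 1 * 15 + 3
15 = 5 * 3 + 0
GCD = 3


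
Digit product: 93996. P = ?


9 × 3 × 9 × 9 × 6 = 13122


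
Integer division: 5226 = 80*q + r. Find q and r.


5226 = 80 * 65 + 26
Check: 5200 + 26 = 5226

q = 65, r = 26


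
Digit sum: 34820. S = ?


3 + 4 + 8 + 2 + 0 = 17


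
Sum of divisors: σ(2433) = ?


Divisors of 2433: 1, 3, 811, 2433
Sum = 1 + 3 + 811 + 2433 = 3248

σ(2433) = 3248


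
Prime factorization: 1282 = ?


1282 / 2 = 641
641 / 641 = 1
1282 = 2 × 641


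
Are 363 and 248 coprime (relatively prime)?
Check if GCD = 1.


Euclidean algorithm:
363 = 1 * 248 + 115
248 = 2 * 115 + 18
115 = 6 * 18 + 7
18 = 2 * 7 + 4
7 = 1 * 4 + 3
4 = 1 * 3 + 1
3 = 3 * 1 + 0
GCD(363, 248) = 1

Yes, coprime (GCD = 1)


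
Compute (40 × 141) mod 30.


40 × 141 = 5640
5640 mod 30 = 0


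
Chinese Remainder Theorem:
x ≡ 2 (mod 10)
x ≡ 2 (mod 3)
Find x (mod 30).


M = 10*3 = 30
M1 = M/10 = 3, M2 = M/3 = 10
M1^(-1) mod 10 = 7, M2^(-1) mod 3 = 1
x = 2*3*7 + 2*10*1 = 62
62 mod 30 = 2
Check: 2 mod 10 = 2 ✓, 2 mod 3 = 2 ✓

x ≡ 2 (mod 30)


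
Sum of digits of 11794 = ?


1 + 1 + 7 + 9 + 4 = 22


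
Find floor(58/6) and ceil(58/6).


58/6 = 9.6667
floor = 9
ceil = 10

floor = 9, ceil = 10


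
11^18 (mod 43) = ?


11^1 mod 43 = 11
11^2 mod 43 = 35
11^3 mod 43 = 41
11^4 mod 43 = 21
11^5 mod 43 = 16
11^6 mod 43 = 4
11^7 mod 43 = 1
11^8 mod 43 = 11
11^9 mod 43 = 35
11^10 mod 43 = 41
11^11 mod 43 = 21
11^12 mod 43 = 16
11^13 mod 43 = 4
11^14 mod 43 = 1
11^15 mod 43 = 11
11^16 mod 43 = 35
11^17 mod 43 = 41
11^18 mod 43 = 21


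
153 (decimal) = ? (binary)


153 (base 10) = 153 (decimal)
153 (decimal) = 10011001 (base 2)


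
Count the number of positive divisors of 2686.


2686 = 2^1 × 17^1 × 79^1
d(2686) = (1+1) × (1+1) × (1+1) = 8

8 divisors


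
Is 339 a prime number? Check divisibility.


339 / 3 = 113 (exact division)
339 is NOT prime.

No, 339 is not prime


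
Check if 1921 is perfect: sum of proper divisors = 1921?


Proper divisors of 1921: 1, 17, 113
Sum = 1 + 17 + 113 = 131

No, 1921 is not perfect (131 ≠ 1921)


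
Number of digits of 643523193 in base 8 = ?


643523193 in base 8 = 4626661171
Number of digits = 10

10 digits (base 8)


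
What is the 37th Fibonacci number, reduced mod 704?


F(k) mod 704 for k=1..37:
1, 1, 2, 3, 5, 8, 13, 21, 34, 55, 89, 144, 233, 377, 610, 283, 189, 472, 661, 429, 386, 111, 497, 608, 401, 305, 2, 307, 309, 616, 221, 133, 354, 487, 137, 624, 57
F(37) mod 704 = 57


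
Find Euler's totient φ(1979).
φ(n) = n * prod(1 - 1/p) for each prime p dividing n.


1979 = 1979
Prime factors: 1979
φ(1979) = 1979 × (1-1/1979)
= 1979 × 1978/1979 = 1978

φ(1979) = 1978


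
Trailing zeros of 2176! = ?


floor(2176/5) = 435
floor(2176/25) = 87
floor(2176/125) = 17
floor(2176/625) = 3
Total = 542

542 trailing zeros


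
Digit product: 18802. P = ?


1 × 8 × 8 × 0 × 2 = 0


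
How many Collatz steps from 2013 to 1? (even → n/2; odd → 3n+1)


2013 → 6040 → 3020 → 1510 → 755 → 2266 → 1133 → 3400 → 1700 → 850 → 425 → 1276 → 638 → 319 → 958 → 479 → 1438 → 719 → 2158 → 1079 → 3238 → 1619 → 4858 → 2429 → 7288 → 3644 → 1822 → 911 → 2734 → 1367 → 4102 → 2051 → 6154 → 3077 → 9232 → 4616 → 2308 → 1154 → 577 → 1732 → 866 → 433 → 1300 → 650 → 325 → 976 → 488 → 244 → 122 → 61 → 184 → 92 → 46 → 23 → 70 → 35 → 106 → 53 → 160 → 80 → 40 → 20 → 10 → 5 → 16 → 8 → 4 → 2 → 1
Total steps = 68

68 steps


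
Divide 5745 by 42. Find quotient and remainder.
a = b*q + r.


5745 = 42 * 136 + 33
Check: 5712 + 33 = 5745

q = 136, r = 33


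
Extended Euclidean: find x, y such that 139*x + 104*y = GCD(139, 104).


Tabular extended Euclidean (each row: r = 139*s + 104*t):
r=139, s=1, t=0
r=104, s=0, t=1
q=1: r=35, s=1, t=-1   [139*(1) + 104*(-1) = 35]
q=2: r=34, s=-2, t=3   [139*(-2) + 104*(3) = 34]
q=1: r=1, s=3, t=-4   [139*(3) + 104*(-4) = 1]
q=34: r=0, s=-104, t=139   [139*(-104) + 104*(139) = 0]
GCD = 1; from the row with r=1: x=3, y=-4
Check: 139*(3) + 104*(-4) = 417 - 416 = 1

GCD = 1, x = 3, y = -4


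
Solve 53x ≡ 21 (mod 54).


GCD(53, 54) = 1, unique solution
a^(-1) mod 54 = 53
x = 53 * 21 mod 54 = 33

x ≡ 33 (mod 54)


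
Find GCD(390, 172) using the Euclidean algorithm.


390 = 2 * 172 + 46
172 = 3 * 46 + 34
46 = 1 * 34 + 12
34 = 2 * 12 + 10
12 = 1 * 10 + 2
10 = 5 * 2 + 0
GCD = 2


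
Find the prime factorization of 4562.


4562 / 2 = 2281
2281 / 2281 = 1
4562 = 2 × 2281


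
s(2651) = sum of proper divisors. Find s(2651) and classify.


Proper divisors: 1, 11, 241
Sum = 1 + 11 + 241 = 253
253 < 2651 → deficient

s(2651) = 253 (deficient)


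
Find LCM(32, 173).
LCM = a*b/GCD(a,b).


GCD(32, 173) = 1
LCM = 32*173/1 = 5536/1 = 5536

LCM = 5536


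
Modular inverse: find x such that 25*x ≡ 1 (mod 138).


Use the extended Euclidean algorithm on (138, 25); each row r = 138*s + 25*t:
r=138, s=1, t=0
r=25, s=0, t=1
q=5: r=13, s=1, t=-5   [138*(1) + 25*(-5) = 13]
q=1: r=12, s=-1, t=6   [138*(-1) + 25*(6) = 12]
q=1: r=1, s=2, t=-11   [138*(2) + 25*(-11) = 1]
q=12: r=0, s=-25, t=138   [138*(-25) + 25*(138) = 0]
GCD = 1 with t = -11, so 25*(-11) ≡ 1 (mod 138)
Inverse = -11 mod 138 = 127
Check: 25 * 127 = 3175 ≡ 1 (mod 138)

25^(-1) ≡ 127 (mod 138)


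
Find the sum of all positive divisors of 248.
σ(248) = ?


Divisors of 248: 1, 2, 4, 8, 31, 62, 124, 248
Sum = 1 + 2 + 4 + 8 + 31 + 62 + 124 + 248 = 480

σ(248) = 480


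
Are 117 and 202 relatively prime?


Euclidean algorithm:
202 = 1 * 117 + 85
117 = 1 * 85 + 32
85 = 2 * 32 + 21
32 = 1 * 21 + 11
21 = 1 * 11 + 10
11 = 1 * 10 + 1
10 = 10 * 1 + 0
GCD(117, 202) = 1

Yes, coprime (GCD = 1)


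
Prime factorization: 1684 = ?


1684 / 2 = 842
842 / 2 = 421
421 / 421 = 1
1684 = 2^2 × 421


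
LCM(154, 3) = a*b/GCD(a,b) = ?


GCD(154, 3) = 1
LCM = 154*3/1 = 462/1 = 462

LCM = 462


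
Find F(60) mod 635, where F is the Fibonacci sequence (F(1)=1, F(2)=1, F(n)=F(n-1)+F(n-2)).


F(k) mod 635 for k=1..60:
1, 1, 2, 3, 5, 8, 13, 21, 34, 55, 89, 144, 233, 377, 610, 352, 327, 44, 371, 415, 151, 566, 82, 13, 95, 108, 203, 311, 514, 190, 69, 259, 328, 587, 280, 232, 512, 109, 621, 95, 81, 176, 257, 433, 55, 488, 543, 396, 304, 65, 369, 434, 168, 602, 135, 102, 237, 339, 576, 280
F(60) mod 635 = 280


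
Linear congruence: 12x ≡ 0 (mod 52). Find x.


GCD(12, 52) = 4 divides 0
Divide: 3x ≡ 0 (mod 13)
x ≡ 0 (mod 13)


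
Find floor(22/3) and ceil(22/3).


22/3 = 7.3333
floor = 7
ceil = 8

floor = 7, ceil = 8


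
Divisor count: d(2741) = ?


2741 = 2741^1
d(2741) = (1+1) = 2

2 divisors


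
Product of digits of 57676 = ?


5 × 7 × 6 × 7 × 6 = 8820


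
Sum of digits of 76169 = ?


7 + 6 + 1 + 6 + 9 = 29


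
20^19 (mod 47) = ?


20^1 mod 47 = 20
20^2 mod 47 = 24
20^3 mod 47 = 10
20^4 mod 47 = 12
20^5 mod 47 = 5
20^6 mod 47 = 6
20^7 mod 47 = 26
20^8 mod 47 = 3
20^9 mod 47 = 13
20^10 mod 47 = 25
20^11 mod 47 = 30
20^12 mod 47 = 36
20^13 mod 47 = 15
20^14 mod 47 = 18
20^15 mod 47 = 31
20^16 mod 47 = 9
20^17 mod 47 = 39
20^18 mod 47 = 28
20^19 mod 47 = 43


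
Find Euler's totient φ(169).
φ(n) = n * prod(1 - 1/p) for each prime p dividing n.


169 = 13^2
Prime factors: 13
φ(169) = 169 × (1-1/13)
= 169 × 12/13 = 156

φ(169) = 156


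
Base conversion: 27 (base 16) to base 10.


27 (base 16) = 39 (decimal)
39 (decimal) = 39 (base 10)


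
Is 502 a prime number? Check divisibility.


502 / 2 = 251 (exact division)
502 is NOT prime.

No, 502 is not prime


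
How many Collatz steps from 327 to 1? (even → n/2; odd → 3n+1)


327 → 982 → 491 → 1474 → 737 → 2212 → 1106 → 553 → 1660 → 830 → 415 → 1246 → 623 → 1870 → 935 → 2806 → 1403 → 4210 → 2105 → 6316 → 3158 → 1579 → 4738 → 2369 → 7108 → 3554 → 1777 → 5332 → 2666 → 1333 → 4000 → 2000 → 1000 → 500 → 250 → 125 → 376 → 188 → 94 → 47 → 142 → 71 → 214 → 107 → 322 → 161 → 484 → 242 → 121 → 364 → 182 → 91 → 274 → 137 → 412 → 206 → 103 → 310 → 155 → 466 → 233 → 700 → 350 → 175 → 526 → 263 → 790 → 395 → 1186 → 593 → 1780 → 890 → 445 → 1336 → 668 → 334 → 167 → 502 → 251 → 754 → 377 → 1132 → 566 → 283 → 850 → 425 → 1276 → 638 → 319 → 958 → 479 → 1438 → 719 → 2158 → 1079 → 3238 → 1619 → 4858 → 2429 → 7288 → 3644 → 1822 → 911 → 2734 → 1367 → 4102 → 2051 → 6154 → 3077 → 9232 → 4616 → 2308 → 1154 → 577 → 1732 → 866 → 433 → 1300 → 650 → 325 → 976 → 488 → 244 → 122 → 61 → 184 → 92 → 46 → 23 → 70 → 35 → 106 → 53 → 160 → 80 → 40 → 20 → 10 → 5 → 16 → 8 → 4 → 2 → 1
Total steps = 143

143 steps


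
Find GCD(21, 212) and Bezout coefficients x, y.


Tabular extended Euclidean (each row: r = 21*s + 212*t):
r=21, s=1, t=0
r=212, s=0, t=1
q=0: r=21, s=1, t=0   [21*(1) + 212*(0) = 21]
q=10: r=2, s=-10, t=1   [21*(-10) + 212*(1) = 2]
q=10: r=1, s=101, t=-10   [21*(101) + 212*(-10) = 1]
q=2: r=0, s=-212, t=21   [21*(-212) + 212*(21) = 0]
GCD = 1; from the row with r=1: x=101, y=-10
Check: 21*(101) + 212*(-10) = 2121 - 2120 = 1

GCD = 1, x = 101, y = -10


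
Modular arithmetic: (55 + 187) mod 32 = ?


55 + 187 = 242
242 mod 32 = 18


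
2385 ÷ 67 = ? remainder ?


2385 = 67 * 35 + 40
Check: 2345 + 40 = 2385

q = 35, r = 40


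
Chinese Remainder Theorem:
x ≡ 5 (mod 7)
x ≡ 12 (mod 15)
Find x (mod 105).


M = 7*15 = 105
M1 = M/7 = 15, M2 = M/15 = 7
M1^(-1) mod 7 = 1, M2^(-1) mod 15 = 13
x = 5*15*1 + 12*7*13 = 1167
1167 mod 105 = 12
Check: 12 mod 7 = 5 ✓, 12 mod 15 = 12 ✓

x ≡ 12 (mod 105)


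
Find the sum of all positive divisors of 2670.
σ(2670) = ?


Divisors of 2670: 1, 2, 3, 5, 6, 10, 15, 30, 89, 178, 267, 445, 534, 890, 1335, 2670
Sum = 1 + 2 + 3 + 5 + 6 + 10 + 15 + 30 + 89 + 178 + 267 + 445 + 534 + 890 + 1335 + 2670 = 6480

σ(2670) = 6480


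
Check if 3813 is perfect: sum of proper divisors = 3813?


Proper divisors of 3813: 1, 3, 31, 41, 93, 123, 1271
Sum = 1 + 3 + 31 + 41 + 93 + 123 + 1271 = 1563

No, 3813 is not perfect (1563 ≠ 3813)


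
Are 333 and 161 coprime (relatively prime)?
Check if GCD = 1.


Euclidean algorithm:
333 = 2 * 161 + 11
161 = 14 * 11 + 7
11 = 1 * 7 + 4
7 = 1 * 4 + 3
4 = 1 * 3 + 1
3 = 3 * 1 + 0
GCD(333, 161) = 1

Yes, coprime (GCD = 1)


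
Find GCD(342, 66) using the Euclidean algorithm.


342 = 5 * 66 + 12
66 = 5 * 12 + 6
12 = 2 * 6 + 0
GCD = 6


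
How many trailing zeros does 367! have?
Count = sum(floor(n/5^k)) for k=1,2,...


floor(367/5) = 73
floor(367/25) = 14
floor(367/125) = 2
Total = 89

89 trailing zeros


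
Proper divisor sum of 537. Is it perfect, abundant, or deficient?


Proper divisors: 1, 3, 179
Sum = 1 + 3 + 179 = 183
183 < 537 → deficient

s(537) = 183 (deficient)


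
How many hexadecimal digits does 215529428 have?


215529428 in base 16 = CD8B7D4
Number of digits = 7

7 digits (base 16)


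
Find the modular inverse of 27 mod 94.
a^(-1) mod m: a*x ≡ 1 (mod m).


Use the extended Euclidean algorithm on (94, 27); each row r = 94*s + 27*t:
r=94, s=1, t=0
r=27, s=0, t=1
q=3: r=13, s=1, t=-3   [94*(1) + 27*(-3) = 13]
q=2: r=1, s=-2, t=7   [94*(-2) + 27*(7) = 1]
q=13: r=0, s=27, t=-94   [94*(27) + 27*(-94) = 0]
GCD = 1 with t = 7, so 27*(7) ≡ 1 (mod 94)
Inverse = 7 mod 94 = 7
Check: 27 * 7 = 189 ≡ 1 (mod 94)

27^(-1) ≡ 7 (mod 94)


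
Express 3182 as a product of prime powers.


3182 / 2 = 1591
1591 / 37 = 43
43 / 43 = 1
3182 = 2 × 37 × 43


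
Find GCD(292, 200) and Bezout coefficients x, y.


Tabular extended Euclidean (each row: r = 292*s + 200*t):
r=292, s=1, t=0
r=200, s=0, t=1
q=1: r=92, s=1, t=-1   [292*(1) + 200*(-1) = 92]
q=2: r=16, s=-2, t=3   [292*(-2) + 200*(3) = 16]
q=5: r=12, s=11, t=-16   [292*(11) + 200*(-16) = 12]
q=1: r=4, s=-13, t=19   [292*(-13) + 200*(19) = 4]
q=3: r=0, s=50, t=-73   [292*(50) + 200*(-73) = 0]
GCD = 4; from the row with r=4: x=-13, y=19
Check: 292*(-13) + 200*(19) = -3796 + 3800 = 4

GCD = 4, x = -13, y = 19


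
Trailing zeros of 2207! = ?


floor(2207/5) = 441
floor(2207/25) = 88
floor(2207/125) = 17
floor(2207/625) = 3
Total = 549

549 trailing zeros


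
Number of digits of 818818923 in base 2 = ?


818818923 in base 2 = 110000110011100010111101101011
Number of digits = 30

30 digits (base 2)


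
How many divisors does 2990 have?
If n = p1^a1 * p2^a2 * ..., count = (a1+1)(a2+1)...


2990 = 2^1 × 5^1 × 13^1 × 23^1
d(2990) = (1+1) × (1+1) × (1+1) × (1+1) = 16

16 divisors


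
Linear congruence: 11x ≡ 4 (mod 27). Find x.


GCD(11, 27) = 1, unique solution
a^(-1) mod 27 = 5
x = 5 * 4 mod 27 = 20

x ≡ 20 (mod 27)


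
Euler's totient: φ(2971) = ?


2971 = 2971
Prime factors: 2971
φ(2971) = 2971 × (1-1/2971)
= 2971 × 2970/2971 = 2970

φ(2971) = 2970


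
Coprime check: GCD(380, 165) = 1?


Euclidean algorithm:
380 = 2 * 165 + 50
165 = 3 * 50 + 15
50 = 3 * 15 + 5
15 = 3 * 5 + 0
GCD(380, 165) = 5

No, not coprime (GCD = 5)


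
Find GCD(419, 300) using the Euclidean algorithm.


419 = 1 * 300 + 119
300 = 2 * 119 + 62
119 = 1 * 62 + 57
62 = 1 * 57 + 5
57 = 11 * 5 + 2
5 = 2 * 2 + 1
2 = 2 * 1 + 0
GCD = 1


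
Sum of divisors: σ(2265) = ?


Divisors of 2265: 1, 3, 5, 15, 151, 453, 755, 2265
Sum = 1 + 3 + 5 + 15 + 151 + 453 + 755 + 2265 = 3648

σ(2265) = 3648


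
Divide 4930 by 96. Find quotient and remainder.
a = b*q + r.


4930 = 96 * 51 + 34
Check: 4896 + 34 = 4930

q = 51, r = 34


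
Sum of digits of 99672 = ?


9 + 9 + 6 + 7 + 2 = 33


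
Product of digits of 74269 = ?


7 × 4 × 2 × 6 × 9 = 3024


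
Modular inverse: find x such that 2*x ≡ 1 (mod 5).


Use the extended Euclidean algorithm on (5, 2); each row r = 5*s + 2*t:
r=5, s=1, t=0
r=2, s=0, t=1
q=2: r=1, s=1, t=-2   [5*(1) + 2*(-2) = 1]
q=2: r=0, s=-2, t=5   [5*(-2) + 2*(5) = 0]
GCD = 1 with t = -2, so 2*(-2) ≡ 1 (mod 5)
Inverse = -2 mod 5 = 3
Check: 2 * 3 = 6 ≡ 1 (mod 5)

2^(-1) ≡ 3 (mod 5)


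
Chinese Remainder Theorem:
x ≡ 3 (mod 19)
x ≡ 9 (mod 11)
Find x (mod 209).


M = 19*11 = 209
M1 = M/19 = 11, M2 = M/11 = 19
M1^(-1) mod 19 = 7, M2^(-1) mod 11 = 7
x = 3*11*7 + 9*19*7 = 1428
1428 mod 209 = 174
Check: 174 mod 19 = 3 ✓, 174 mod 11 = 9 ✓

x ≡ 174 (mod 209)


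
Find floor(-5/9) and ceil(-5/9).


-5/9 = -0.5556
floor = -1
ceil = 0

floor = -1, ceil = 0


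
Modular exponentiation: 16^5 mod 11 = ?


16^1 mod 11 = 5
16^2 mod 11 = 3
16^3 mod 11 = 4
16^4 mod 11 = 9
16^5 mod 11 = 1


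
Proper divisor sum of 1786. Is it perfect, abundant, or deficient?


Proper divisors: 1, 2, 19, 38, 47, 94, 893
Sum = 1 + 2 + 19 + 38 + 47 + 94 + 893 = 1094
1094 < 1786 → deficient

s(1786) = 1094 (deficient)


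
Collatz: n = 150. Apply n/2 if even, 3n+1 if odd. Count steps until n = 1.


150 → 75 → 226 → 113 → 340 → 170 → 85 → 256 → 128 → 64 → 32 → 16 → 8 → 4 → 2 → 1
Total steps = 15

15 steps


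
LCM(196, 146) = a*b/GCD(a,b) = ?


GCD(196, 146) = 2
LCM = 196*146/2 = 28616/2 = 14308

LCM = 14308


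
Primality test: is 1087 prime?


Check divisors up to sqrt(1087) = 32.9697
No divisors found.
1087 is prime.

Yes, 1087 is prime


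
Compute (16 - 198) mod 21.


16 - 198 = -182
-182 mod 21 = 7


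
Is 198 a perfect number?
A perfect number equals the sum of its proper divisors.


Proper divisors of 198: 1, 2, 3, 6, 9, 11, 18, 22, 33, 66, 99
Sum = 1 + 2 + 3 + 6 + 9 + 11 + 18 + 22 + 33 + 66 + 99 = 270

No, 198 is not perfect (270 ≠ 198)


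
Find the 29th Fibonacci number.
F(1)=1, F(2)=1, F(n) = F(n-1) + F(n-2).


Sequence: 1, 1, 2, 3, 5, 8, 13, 21, 34, 55, 89, 144, 233, 377, 610, 987, 1597, 2584, 4181, 6765, 10946, 17711, 28657, 46368, 75025, 121393, 196418, 317811, 514229
F(29) = 514229


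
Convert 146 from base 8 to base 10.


146 (base 8) = 102 (decimal)
102 (decimal) = 102 (base 10)


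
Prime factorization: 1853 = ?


1853 / 17 = 109
109 / 109 = 1
1853 = 17 × 109


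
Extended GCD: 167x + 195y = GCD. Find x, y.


Tabular extended Euclidean (each row: r = 167*s + 195*t):
r=167, s=1, t=0
r=195, s=0, t=1
q=0: r=167, s=1, t=0   [167*(1) + 195*(0) = 167]
q=1: r=28, s=-1, t=1   [167*(-1) + 195*(1) = 28]
q=5: r=27, s=6, t=-5   [167*(6) + 195*(-5) = 27]
q=1: r=1, s=-7, t=6   [167*(-7) + 195*(6) = 1]
q=27: r=0, s=195, t=-167   [167*(195) + 195*(-167) = 0]
GCD = 1; from the row with r=1: x=-7, y=6
Check: 167*(-7) + 195*(6) = -1169 + 1170 = 1

GCD = 1, x = -7, y = 6


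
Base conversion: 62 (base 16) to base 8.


62 (base 16) = 98 (decimal)
98 (decimal) = 142 (base 8)


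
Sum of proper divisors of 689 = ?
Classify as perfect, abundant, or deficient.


Proper divisors: 1, 13, 53
Sum = 1 + 13 + 53 = 67
67 < 689 → deficient

s(689) = 67 (deficient)


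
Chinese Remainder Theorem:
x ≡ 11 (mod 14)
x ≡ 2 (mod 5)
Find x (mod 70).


M = 14*5 = 70
M1 = M/14 = 5, M2 = M/5 = 14
M1^(-1) mod 14 = 3, M2^(-1) mod 5 = 4
x = 11*5*3 + 2*14*4 = 277
277 mod 70 = 67
Check: 67 mod 14 = 11 ✓, 67 mod 5 = 2 ✓

x ≡ 67 (mod 70)


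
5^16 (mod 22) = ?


5^1 mod 22 = 5
5^2 mod 22 = 3
5^3 mod 22 = 15
5^4 mod 22 = 9
5^5 mod 22 = 1
5^6 mod 22 = 5
5^7 mod 22 = 3
5^8 mod 22 = 15
5^9 mod 22 = 9
5^10 mod 22 = 1
5^11 mod 22 = 5
5^12 mod 22 = 3
5^13 mod 22 = 15
5^14 mod 22 = 9
5^15 mod 22 = 1
5^16 mod 22 = 5


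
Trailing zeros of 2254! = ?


floor(2254/5) = 450
floor(2254/25) = 90
floor(2254/125) = 18
floor(2254/625) = 3
Total = 561

561 trailing zeros


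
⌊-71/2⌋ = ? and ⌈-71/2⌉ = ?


-71/2 = -35.5000
floor = -36
ceil = -35

floor = -36, ceil = -35


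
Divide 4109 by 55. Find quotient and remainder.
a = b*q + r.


4109 = 55 * 74 + 39
Check: 4070 + 39 = 4109

q = 74, r = 39


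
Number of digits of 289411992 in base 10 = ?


289411992 has 9 digits in base 10
floor(log10(289411992)) + 1 = floor(8.4615) + 1 = 9

9 digits (base 10)


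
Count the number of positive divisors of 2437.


2437 = 2437^1
d(2437) = (1+1) = 2

2 divisors


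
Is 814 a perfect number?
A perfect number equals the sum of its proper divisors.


Proper divisors of 814: 1, 2, 11, 22, 37, 74, 407
Sum = 1 + 2 + 11 + 22 + 37 + 74 + 407 = 554

No, 814 is not perfect (554 ≠ 814)


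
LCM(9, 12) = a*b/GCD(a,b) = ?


GCD(9, 12) = 3
LCM = 9*12/3 = 108/3 = 36

LCM = 36


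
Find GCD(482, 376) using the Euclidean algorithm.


482 = 1 * 376 + 106
376 = 3 * 106 + 58
106 = 1 * 58 + 48
58 = 1 * 48 + 10
48 = 4 * 10 + 8
10 = 1 * 8 + 2
8 = 4 * 2 + 0
GCD = 2


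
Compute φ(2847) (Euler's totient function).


2847 = 3 × 13 × 73
Prime factors: 3, 13, 73
φ(2847) = 2847 × (1-1/3) × (1-1/13) × (1-1/73)
= 2847 × 2/3 × 12/13 × 72/73 = 1728

φ(2847) = 1728


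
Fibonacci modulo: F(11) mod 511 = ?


F(k) mod 511 for k=1..11:
1, 1, 2, 3, 5, 8, 13, 21, 34, 55, 89
F(11) mod 511 = 89


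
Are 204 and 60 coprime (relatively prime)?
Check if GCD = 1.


Euclidean algorithm:
204 = 3 * 60 + 24
60 = 2 * 24 + 12
24 = 2 * 12 + 0
GCD(204, 60) = 12

No, not coprime (GCD = 12)


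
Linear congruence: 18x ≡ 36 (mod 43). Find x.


GCD(18, 43) = 1, unique solution
a^(-1) mod 43 = 12
x = 12 * 36 mod 43 = 2

x ≡ 2 (mod 43)
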